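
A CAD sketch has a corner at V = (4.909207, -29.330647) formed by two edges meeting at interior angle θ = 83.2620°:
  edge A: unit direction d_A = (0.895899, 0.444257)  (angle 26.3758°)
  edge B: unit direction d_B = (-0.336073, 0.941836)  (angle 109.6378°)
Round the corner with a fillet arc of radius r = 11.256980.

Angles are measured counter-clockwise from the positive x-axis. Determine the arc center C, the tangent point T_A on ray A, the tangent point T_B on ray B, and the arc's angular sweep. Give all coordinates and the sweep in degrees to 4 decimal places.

bisector direction at 68.0068° = (0.374497,0.927228)
center distance |VC| = r/sin(θ/2) = 11.256980/sin(41.6310°) = 16.944844
C = V + |VC|·bis = (11.2550,-13.6189)
T_A = V + ((C−V)·d_A)·d_A = V + 12.6652·d_A = (16.2560,-23.7040)
T_B = V + ((C−V)·d_B)·d_B = V + 12.6652·d_B = (0.6528,-17.4021)
sweep = 180° − θ = 96.7380°

center=(11.2550,-13.6189) T_A=(16.2560,-23.7040) T_B=(0.6528,-17.4021) sweep=96.7380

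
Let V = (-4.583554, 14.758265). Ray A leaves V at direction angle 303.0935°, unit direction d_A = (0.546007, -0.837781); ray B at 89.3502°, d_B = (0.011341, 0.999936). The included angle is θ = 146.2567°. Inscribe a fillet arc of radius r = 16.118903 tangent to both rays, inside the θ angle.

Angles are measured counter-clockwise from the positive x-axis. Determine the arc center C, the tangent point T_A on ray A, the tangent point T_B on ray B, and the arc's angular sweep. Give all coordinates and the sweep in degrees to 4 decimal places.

center=(11.5898,19.4637) T_A=(-1.9144,10.6627) T_B=(-4.5281,19.6465) sweep=33.7433

bisector direction at 16.2219° = (0.960187,0.279357)
center distance |VC| = r/sin(θ/2) = 16.118903/sin(73.1283°) = 16.843910
C = V + |VC|·bis = (11.5898,19.4637)
T_A = V + ((C−V)·d_A)·d_A = V + 4.8886·d_A = (-1.9144,10.6627)
T_B = V + ((C−V)·d_B)·d_B = V + 4.8886·d_B = (-4.5281,19.6465)
sweep = 180° − θ = 33.7433°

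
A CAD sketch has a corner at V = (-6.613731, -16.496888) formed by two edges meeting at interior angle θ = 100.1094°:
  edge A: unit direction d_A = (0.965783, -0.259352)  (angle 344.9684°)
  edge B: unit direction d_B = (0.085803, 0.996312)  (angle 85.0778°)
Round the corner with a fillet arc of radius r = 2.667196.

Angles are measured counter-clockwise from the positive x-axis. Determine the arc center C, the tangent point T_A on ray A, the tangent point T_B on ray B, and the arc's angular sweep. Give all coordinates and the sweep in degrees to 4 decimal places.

bisector direction at 35.0231° = (0.818921,0.573907)
center distance |VC| = r/sin(θ/2) = 2.667196/sin(50.0547°) = 3.478992
C = V + |VC|·bis = (-3.7647,-14.5003)
T_A = V + ((C−V)·d_A)·d_A = V + 2.2337·d_A = (-4.4565,-17.0762)
T_B = V + ((C−V)·d_B)·d_B = V + 2.2337·d_B = (-6.4221,-14.2714)
sweep = 180° − θ = 79.8906°

center=(-3.7647,-14.5003) T_A=(-4.4565,-17.0762) T_B=(-6.4221,-14.2714) sweep=79.8906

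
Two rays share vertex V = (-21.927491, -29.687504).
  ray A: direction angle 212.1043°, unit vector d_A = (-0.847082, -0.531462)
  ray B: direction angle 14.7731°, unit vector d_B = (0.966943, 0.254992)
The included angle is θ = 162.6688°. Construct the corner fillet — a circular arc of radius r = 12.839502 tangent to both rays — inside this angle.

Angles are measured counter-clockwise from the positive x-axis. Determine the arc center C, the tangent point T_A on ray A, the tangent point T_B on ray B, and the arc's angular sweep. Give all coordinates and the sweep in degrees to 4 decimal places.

bisector direction at 293.4387° = (0.397768,-0.917486)
center distance |VC| = r/sin(θ/2) = 12.839502/sin(81.3344°) = 12.987763
C = V + |VC|·bis = (-16.7614,-41.6036)
T_A = V + ((C−V)·d_A)·d_A = V + 1.9568·d_A = (-23.5851,-30.7275)
T_B = V + ((C−V)·d_B)·d_B = V + 1.9568·d_B = (-20.0353,-29.1885)
sweep = 180° − θ = 17.3312°

center=(-16.7614,-41.6036) T_A=(-23.5851,-30.7275) T_B=(-20.0353,-29.1885) sweep=17.3312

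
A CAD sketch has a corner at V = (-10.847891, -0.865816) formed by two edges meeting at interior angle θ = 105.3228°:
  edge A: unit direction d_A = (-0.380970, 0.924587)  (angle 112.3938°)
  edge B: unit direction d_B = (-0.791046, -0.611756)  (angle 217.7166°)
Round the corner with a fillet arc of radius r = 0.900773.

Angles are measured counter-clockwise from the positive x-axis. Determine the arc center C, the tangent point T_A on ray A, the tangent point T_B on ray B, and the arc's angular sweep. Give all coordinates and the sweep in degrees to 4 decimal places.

center=(-11.9425,-0.5736) T_A=(-11.1097,-0.2305) T_B=(-11.3915,-1.2862) sweep=74.6772

bisector direction at 165.0552° = (-0.966175,0.257888)
center distance |VC| = r/sin(θ/2) = 0.900773/sin(52.6614°) = 1.132955
C = V + |VC|·bis = (-11.9425,-0.5736)
T_A = V + ((C−V)·d_A)·d_A = V + 0.6872·d_A = (-11.1097,-0.2305)
T_B = V + ((C−V)·d_B)·d_B = V + 0.6872·d_B = (-11.3915,-1.2862)
sweep = 180° − θ = 74.6772°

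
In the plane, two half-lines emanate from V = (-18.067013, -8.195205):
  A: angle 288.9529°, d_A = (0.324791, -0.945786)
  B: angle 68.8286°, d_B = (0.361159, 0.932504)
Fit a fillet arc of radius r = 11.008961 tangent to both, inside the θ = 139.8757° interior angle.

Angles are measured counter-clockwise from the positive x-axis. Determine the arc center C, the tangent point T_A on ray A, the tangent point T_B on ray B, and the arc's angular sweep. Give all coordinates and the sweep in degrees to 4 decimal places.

bisector direction at 358.8907° = (0.999813,-0.019359)
center distance |VC| = r/sin(θ/2) = 11.008961/sin(69.9378°) = 11.720126
C = V + |VC|·bis = (-6.3491,-8.4221)
T_A = V + ((C−V)·d_A)·d_A = V + 4.0205·d_A = (-16.7612,-11.9977)
T_B = V + ((C−V)·d_B)·d_B = V + 4.0205·d_B = (-16.6150,-4.4461)
sweep = 180° − θ = 40.1243°

center=(-6.3491,-8.4221) T_A=(-16.7612,-11.9977) T_B=(-16.6150,-4.4461) sweep=40.1243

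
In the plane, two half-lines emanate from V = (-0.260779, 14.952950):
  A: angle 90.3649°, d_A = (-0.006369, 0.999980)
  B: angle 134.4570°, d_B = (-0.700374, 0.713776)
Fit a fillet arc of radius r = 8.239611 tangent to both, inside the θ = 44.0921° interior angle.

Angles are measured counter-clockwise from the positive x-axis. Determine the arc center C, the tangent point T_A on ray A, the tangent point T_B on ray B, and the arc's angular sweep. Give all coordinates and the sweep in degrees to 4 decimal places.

center=(-8.6298,35.2467) T_A=(-0.3904,35.2992) T_B=(-14.5110,29.4759) sweep=135.9079

bisector direction at 112.4109° = (-0.381247,0.924473)
center distance |VC| = r/sin(θ/2) = 8.239611/sin(22.0461°) = 21.951710
C = V + |VC|·bis = (-8.6298,35.2467)
T_A = V + ((C−V)·d_A)·d_A = V + 20.3467·d_A = (-0.3904,35.2992)
T_B = V + ((C−V)·d_B)·d_B = V + 20.3467·d_B = (-14.5110,29.4759)
sweep = 180° − θ = 135.9079°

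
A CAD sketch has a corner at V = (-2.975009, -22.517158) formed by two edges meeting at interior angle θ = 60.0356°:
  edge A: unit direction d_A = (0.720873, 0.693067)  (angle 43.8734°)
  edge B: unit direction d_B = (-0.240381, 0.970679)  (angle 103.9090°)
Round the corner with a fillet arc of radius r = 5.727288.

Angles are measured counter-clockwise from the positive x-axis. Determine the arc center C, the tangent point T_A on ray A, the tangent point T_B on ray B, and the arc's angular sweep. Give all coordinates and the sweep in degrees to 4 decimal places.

bisector direction at 73.8912° = (0.277462,0.960737)
center distance |VC| = r/sin(θ/2) = 5.727288/sin(30.0178°) = 11.448416
C = V + |VC|·bis = (0.2015,-11.5182)
T_A = V + ((C−V)·d_A)·d_A = V + 9.9128·d_A = (4.1709,-15.6469)
T_B = V + ((C−V)·d_B)·d_B = V + 9.9128·d_B = (-5.3579,-12.8950)
sweep = 180° − θ = 119.9644°

center=(0.2015,-11.5182) T_A=(4.1709,-15.6469) T_B=(-5.3579,-12.8950) sweep=119.9644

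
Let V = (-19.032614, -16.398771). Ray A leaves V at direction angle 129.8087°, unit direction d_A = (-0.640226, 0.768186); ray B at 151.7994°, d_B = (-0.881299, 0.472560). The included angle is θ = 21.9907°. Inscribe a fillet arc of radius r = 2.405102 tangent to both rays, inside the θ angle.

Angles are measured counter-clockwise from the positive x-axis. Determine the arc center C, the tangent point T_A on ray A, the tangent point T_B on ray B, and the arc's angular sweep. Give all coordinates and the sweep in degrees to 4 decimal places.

bisector direction at 140.8040° = (-0.774989,0.631975)
center distance |VC| = r/sin(θ/2) = 2.405102/sin(10.9954°) = 12.610027
C = V + |VC|·bis = (-28.8052,-8.4296)
T_A = V + ((C−V)·d_A)·d_A = V + 12.3785·d_A = (-26.9577,-6.8897)
T_B = V + ((C−V)·d_B)·d_B = V + 12.3785·d_B = (-29.9418,-10.5492)
sweep = 180° − θ = 158.0093°

center=(-28.8052,-8.4296) T_A=(-26.9577,-6.8897) T_B=(-29.9418,-10.5492) sweep=158.0093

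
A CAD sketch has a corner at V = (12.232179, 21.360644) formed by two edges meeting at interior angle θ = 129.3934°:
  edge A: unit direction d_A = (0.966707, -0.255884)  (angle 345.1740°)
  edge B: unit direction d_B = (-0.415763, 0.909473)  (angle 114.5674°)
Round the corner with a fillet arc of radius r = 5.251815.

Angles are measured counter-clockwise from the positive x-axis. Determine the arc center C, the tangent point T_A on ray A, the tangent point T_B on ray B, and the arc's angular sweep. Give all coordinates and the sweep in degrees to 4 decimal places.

bisector direction at 49.8707° = (0.644515,0.764592)
center distance |VC| = r/sin(θ/2) = 5.251815/sin(64.6967°) = 5.809158
C = V + |VC|·bis = (15.9763,25.8023)
T_A = V + ((C−V)·d_A)·d_A = V + 2.4829·d_A = (14.6324,20.7253)
T_B = V + ((C−V)·d_B)·d_B = V + 2.4829·d_B = (11.1999,23.6188)
sweep = 180° − θ = 50.6066°

center=(15.9763,25.8023) T_A=(14.6324,20.7253) T_B=(11.1999,23.6188) sweep=50.6066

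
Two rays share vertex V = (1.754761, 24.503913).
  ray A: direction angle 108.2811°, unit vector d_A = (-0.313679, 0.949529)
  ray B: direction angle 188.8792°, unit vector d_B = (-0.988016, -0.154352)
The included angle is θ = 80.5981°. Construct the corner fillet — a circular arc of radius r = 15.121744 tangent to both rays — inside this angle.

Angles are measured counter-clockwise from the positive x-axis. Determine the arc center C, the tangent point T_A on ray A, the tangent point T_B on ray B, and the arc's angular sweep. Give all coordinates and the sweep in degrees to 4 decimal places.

bisector direction at 148.5802° = (-0.853370,0.521305)
center distance |VC| = r/sin(θ/2) = 15.121744/sin(40.2991°) = 23.380146
C = V + |VC|·bis = (-18.1972,36.6921)
T_A = V + ((C−V)·d_A)·d_A = V + 17.8315·d_A = (-3.8386,41.4355)
T_B = V + ((C−V)·d_B)·d_B = V + 17.8315·d_B = (-15.8631,21.7516)
sweep = 180° − θ = 99.4019°

center=(-18.1972,36.6921) T_A=(-3.8386,41.4355) T_B=(-15.8631,21.7516) sweep=99.4019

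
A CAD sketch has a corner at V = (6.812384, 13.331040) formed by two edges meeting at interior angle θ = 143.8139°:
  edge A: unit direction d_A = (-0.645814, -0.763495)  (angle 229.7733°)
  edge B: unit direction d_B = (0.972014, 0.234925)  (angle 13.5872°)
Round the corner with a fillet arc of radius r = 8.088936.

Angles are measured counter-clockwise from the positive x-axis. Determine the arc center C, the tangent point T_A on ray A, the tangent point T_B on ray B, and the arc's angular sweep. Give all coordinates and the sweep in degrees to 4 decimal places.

bisector direction at 301.6803° = (0.525178,-0.850992)
center distance |VC| = r/sin(θ/2) = 8.088936/sin(71.9069°) = 8.509712
C = V + |VC|·bis = (11.2815,6.0893)
T_A = V + ((C−V)·d_A)·d_A = V + 2.6428·d_A = (5.1056,11.3133)
T_B = V + ((C−V)·d_B)·d_B = V + 2.6428·d_B = (9.3812,13.9519)
sweep = 180° − θ = 36.1861°

center=(11.2815,6.0893) T_A=(5.1056,11.3133) T_B=(9.3812,13.9519) sweep=36.1861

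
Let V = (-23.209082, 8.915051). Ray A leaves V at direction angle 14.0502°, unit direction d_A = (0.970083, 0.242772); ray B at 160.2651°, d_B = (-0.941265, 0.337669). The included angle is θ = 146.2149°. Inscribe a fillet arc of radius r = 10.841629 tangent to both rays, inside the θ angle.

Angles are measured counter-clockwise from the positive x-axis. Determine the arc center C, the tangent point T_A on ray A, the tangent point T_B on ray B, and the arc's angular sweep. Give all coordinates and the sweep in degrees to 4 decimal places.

center=(-22.6472,20.2316) T_A=(-20.0152,9.7144) T_B=(-26.3081,10.0268) sweep=33.7851

bisector direction at 87.1577° = (0.049588,0.998770)
center distance |VC| = r/sin(θ/2) = 10.841629/sin(73.1075°) = 11.330526
C = V + |VC|·bis = (-22.6472,20.2316)
T_A = V + ((C−V)·d_A)·d_A = V + 3.2924·d_A = (-20.0152,9.7144)
T_B = V + ((C−V)·d_B)·d_B = V + 3.2924·d_B = (-26.3081,10.0268)
sweep = 180° − θ = 33.7851°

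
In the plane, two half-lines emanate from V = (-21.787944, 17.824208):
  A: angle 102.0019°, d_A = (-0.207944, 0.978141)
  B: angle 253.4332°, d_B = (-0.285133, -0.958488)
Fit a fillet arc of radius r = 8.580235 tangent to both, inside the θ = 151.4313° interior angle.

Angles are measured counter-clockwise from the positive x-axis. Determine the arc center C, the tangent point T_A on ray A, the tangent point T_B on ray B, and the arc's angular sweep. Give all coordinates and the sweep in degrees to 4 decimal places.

bisector direction at 177.7176° = (-0.999207,0.039826)
center distance |VC| = r/sin(θ/2) = 8.580235/sin(75.7156°) = 8.853972
C = V + |VC|·bis = (-30.6349,18.1768)
T_A = V + ((C−V)·d_A)·d_A = V + 2.1846·d_A = (-22.2422,19.9610)
T_B = V + ((C−V)·d_B)·d_B = V + 2.1846·d_B = (-22.4108,15.7303)
sweep = 180° − θ = 28.5687°

center=(-30.6349,18.1768) T_A=(-22.2422,19.9610) T_B=(-22.4108,15.7303) sweep=28.5687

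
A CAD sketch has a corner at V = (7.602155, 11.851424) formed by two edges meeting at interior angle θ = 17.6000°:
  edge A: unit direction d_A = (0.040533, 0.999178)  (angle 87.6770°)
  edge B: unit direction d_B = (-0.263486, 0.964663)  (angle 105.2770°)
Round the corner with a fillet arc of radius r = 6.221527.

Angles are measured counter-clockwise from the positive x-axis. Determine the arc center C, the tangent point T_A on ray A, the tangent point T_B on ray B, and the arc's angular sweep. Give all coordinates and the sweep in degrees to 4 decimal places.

bisector direction at 96.4770° = (-0.112804,0.993617)
center distance |VC| = r/sin(θ/2) = 6.221527/sin(8.8000°) = 40.667340
C = V + |VC|·bis = (3.0147,52.2592)
T_A = V + ((C−V)·d_A)·d_A = V + 40.1886·d_A = (9.2311,52.0070)
T_B = V + ((C−V)·d_B)·d_B = V + 40.1886·d_B = (-2.9870,50.6199)
sweep = 180° − θ = 162.4000°

center=(3.0147,52.2592) T_A=(9.2311,52.0070) T_B=(-2.9870,50.6199) sweep=162.4000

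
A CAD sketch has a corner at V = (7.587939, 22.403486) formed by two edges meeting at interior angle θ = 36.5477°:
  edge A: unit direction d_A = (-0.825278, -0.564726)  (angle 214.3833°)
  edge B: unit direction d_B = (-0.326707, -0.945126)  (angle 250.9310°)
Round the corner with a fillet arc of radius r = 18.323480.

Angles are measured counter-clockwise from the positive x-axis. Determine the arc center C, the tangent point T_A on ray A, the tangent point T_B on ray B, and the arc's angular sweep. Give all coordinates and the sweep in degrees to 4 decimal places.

bisector direction at 232.6572° = (-0.606583,-0.795020)
center distance |VC| = r/sin(θ/2) = 18.323480/sin(18.2738°) = 58.437085
C = V + |VC|·bis = (-27.8590,-24.0552)
T_A = V + ((C−V)·d_A)·d_A = V + 55.4900·d_A = (-38.2068,-8.9332)
T_B = V + ((C−V)·d_B)·d_B = V + 55.4900·d_B = (-10.5410,-30.0416)
sweep = 180° − θ = 143.4523°

center=(-27.8590,-24.0552) T_A=(-38.2068,-8.9332) T_B=(-10.5410,-30.0416) sweep=143.4523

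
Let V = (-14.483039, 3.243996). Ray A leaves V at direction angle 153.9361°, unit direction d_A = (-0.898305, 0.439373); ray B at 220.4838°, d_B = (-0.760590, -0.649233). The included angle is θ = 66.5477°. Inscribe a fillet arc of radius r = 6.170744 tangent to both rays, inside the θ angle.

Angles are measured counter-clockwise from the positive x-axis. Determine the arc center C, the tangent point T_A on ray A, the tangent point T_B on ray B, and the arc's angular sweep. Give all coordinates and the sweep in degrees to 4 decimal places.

center=(-25.6414,1.8324) T_A=(-22.9302,7.3756) T_B=(-21.6352,-2.8610) sweep=113.4523

bisector direction at 187.2100° = (-0.992093,-0.125506)
center distance |VC| = r/sin(θ/2) = 6.170744/sin(33.2739°) = 11.247320
C = V + |VC|·bis = (-25.6414,1.8324)
T_A = V + ((C−V)·d_A)·d_A = V + 9.4034·d_A = (-22.9302,7.3756)
T_B = V + ((C−V)·d_B)·d_B = V + 9.4034·d_B = (-21.6352,-2.8610)
sweep = 180° − θ = 113.4523°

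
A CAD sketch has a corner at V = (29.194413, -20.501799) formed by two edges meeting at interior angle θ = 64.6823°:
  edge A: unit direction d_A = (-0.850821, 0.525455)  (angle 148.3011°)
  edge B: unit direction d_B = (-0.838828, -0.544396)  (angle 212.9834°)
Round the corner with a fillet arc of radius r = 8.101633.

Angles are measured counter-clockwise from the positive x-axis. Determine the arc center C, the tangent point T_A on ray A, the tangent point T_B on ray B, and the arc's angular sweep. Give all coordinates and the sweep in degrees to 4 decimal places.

center=(14.0510,-20.6716) T_A=(18.3080,-13.7785) T_B=(18.4615,-27.4674) sweep=115.3177

bisector direction at 180.6422° = (-0.999937,-0.011209)
center distance |VC| = r/sin(θ/2) = 8.101633/sin(32.3411°) = 15.144392
C = V + |VC|·bis = (14.0510,-20.6716)
T_A = V + ((C−V)·d_A)·d_A = V + 12.7952·d_A = (18.3080,-13.7785)
T_B = V + ((C−V)·d_B)·d_B = V + 12.7952·d_B = (18.4615,-27.4674)
sweep = 180° − θ = 115.3177°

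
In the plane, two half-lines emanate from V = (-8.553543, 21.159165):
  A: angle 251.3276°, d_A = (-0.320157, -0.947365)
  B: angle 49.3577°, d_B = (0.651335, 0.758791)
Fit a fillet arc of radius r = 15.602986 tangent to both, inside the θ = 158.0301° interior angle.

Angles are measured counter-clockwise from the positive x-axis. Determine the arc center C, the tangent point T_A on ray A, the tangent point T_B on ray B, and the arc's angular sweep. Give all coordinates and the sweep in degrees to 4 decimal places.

center=(5.2585,13.2945) T_A=(-9.5232,18.2899) T_B=(-6.5809,23.4573) sweep=21.9699

bisector direction at 330.3426° = (0.869000,-0.494812)
center distance |VC| = r/sin(θ/2) = 15.602986/sin(79.0151°) = 15.894211
C = V + |VC|·bis = (5.2585,13.2945)
T_A = V + ((C−V)·d_A)·d_A = V + 3.0287·d_A = (-9.5232,18.2899)
T_B = V + ((C−V)·d_B)·d_B = V + 3.0287·d_B = (-6.5809,23.4573)
sweep = 180° − θ = 21.9699°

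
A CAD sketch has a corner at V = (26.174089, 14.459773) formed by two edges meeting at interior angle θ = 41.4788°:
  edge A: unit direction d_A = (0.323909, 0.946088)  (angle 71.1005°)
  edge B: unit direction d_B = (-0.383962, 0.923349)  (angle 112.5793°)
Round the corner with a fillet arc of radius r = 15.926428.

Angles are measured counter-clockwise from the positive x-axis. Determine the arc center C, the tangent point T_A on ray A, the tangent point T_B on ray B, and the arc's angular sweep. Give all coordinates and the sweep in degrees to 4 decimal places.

bisector direction at 91.8399° = (-0.032107,0.999484)
center distance |VC| = r/sin(θ/2) = 15.926428/sin(20.7394°) = 44.974914
C = V + |VC|·bis = (24.7301,59.4115)
T_A = V + ((C−V)·d_A)·d_A = V + 42.0606·d_A = (39.7979,54.2528)
T_B = V + ((C−V)·d_B)·d_B = V + 42.0606·d_B = (10.0244,53.2964)
sweep = 180° − θ = 138.5212°

center=(24.7301,59.4115) T_A=(39.7979,54.2528) T_B=(10.0244,53.2964) sweep=138.5212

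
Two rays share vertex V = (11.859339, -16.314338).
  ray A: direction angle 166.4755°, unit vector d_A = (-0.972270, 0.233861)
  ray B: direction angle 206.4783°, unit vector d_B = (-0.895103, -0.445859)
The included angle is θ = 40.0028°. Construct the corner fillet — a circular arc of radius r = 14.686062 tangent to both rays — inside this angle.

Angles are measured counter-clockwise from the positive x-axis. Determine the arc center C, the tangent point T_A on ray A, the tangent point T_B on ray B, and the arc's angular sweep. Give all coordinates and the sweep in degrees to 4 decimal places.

bisector direction at 186.4769° = (-0.993617,-0.112803)
center distance |VC| = r/sin(θ/2) = 14.686062/sin(20.0014°) = 42.936290
C = V + |VC|·bis = (-30.8029,-21.1577)
T_A = V + ((C−V)·d_A)·d_A = V + 40.3466·d_A = (-27.3684,-6.8788)
T_B = V + ((C−V)·d_B)·d_B = V + 40.3466·d_B = (-24.2550,-34.3032)
sweep = 180° − θ = 139.9972°

center=(-30.8029,-21.1577) T_A=(-27.3684,-6.8788) T_B=(-24.2550,-34.3032) sweep=139.9972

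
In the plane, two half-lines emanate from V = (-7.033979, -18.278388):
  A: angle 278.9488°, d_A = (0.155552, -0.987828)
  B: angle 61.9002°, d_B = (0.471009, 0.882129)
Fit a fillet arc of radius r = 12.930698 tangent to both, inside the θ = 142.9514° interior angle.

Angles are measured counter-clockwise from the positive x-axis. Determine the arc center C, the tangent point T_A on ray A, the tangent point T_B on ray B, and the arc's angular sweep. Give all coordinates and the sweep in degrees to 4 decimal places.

center=(6.4133,-20.5469) T_A=(-6.3600,-22.5583) T_B=(-4.9933,-14.4564) sweep=37.0486

bisector direction at 350.4245° = (0.986067,-0.166347)
center distance |VC| = r/sin(θ/2) = 12.930698/sin(71.4757°) = 13.637258
C = V + |VC|·bis = (6.4133,-20.5469)
T_A = V + ((C−V)·d_A)·d_A = V + 4.3326·d_A = (-6.3600,-22.5583)
T_B = V + ((C−V)·d_B)·d_B = V + 4.3326·d_B = (-4.9933,-14.4564)
sweep = 180° − θ = 37.0486°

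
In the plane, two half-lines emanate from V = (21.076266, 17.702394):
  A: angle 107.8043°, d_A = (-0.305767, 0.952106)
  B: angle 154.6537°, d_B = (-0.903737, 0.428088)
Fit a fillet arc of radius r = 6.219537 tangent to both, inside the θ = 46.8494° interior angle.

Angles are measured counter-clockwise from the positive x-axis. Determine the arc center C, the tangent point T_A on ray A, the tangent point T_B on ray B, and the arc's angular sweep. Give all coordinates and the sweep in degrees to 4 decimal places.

bisector direction at 131.2290° = (-0.659070,0.752081)
center distance |VC| = r/sin(θ/2) = 6.219537/sin(23.4247°) = 15.644922
C = V + |VC|·bis = (10.7652,29.4686)
T_A = V + ((C−V)·d_A)·d_A = V + 14.3555·d_A = (16.6868,31.3704)
T_B = V + ((C−V)·d_B)·d_B = V + 14.3555·d_B = (8.1027,23.8478)
sweep = 180° − θ = 133.1506°

center=(10.7652,29.4686) T_A=(16.6868,31.3704) T_B=(8.1027,23.8478) sweep=133.1506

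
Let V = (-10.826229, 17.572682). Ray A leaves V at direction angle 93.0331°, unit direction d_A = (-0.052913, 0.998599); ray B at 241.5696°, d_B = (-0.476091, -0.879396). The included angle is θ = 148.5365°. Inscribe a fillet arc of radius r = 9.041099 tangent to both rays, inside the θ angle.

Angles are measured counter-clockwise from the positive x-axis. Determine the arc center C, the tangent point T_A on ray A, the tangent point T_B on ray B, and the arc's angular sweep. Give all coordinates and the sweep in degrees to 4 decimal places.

center=(-19.9894,19.6375) T_A=(-10.9610,20.1159) T_B=(-12.0387,15.3331) sweep=31.4635

bisector direction at 167.3014° = (-0.975540,0.219823)
center distance |VC| = r/sin(θ/2) = 9.041099/sin(74.2682°) = 9.392943
C = V + |VC|·bis = (-19.9894,19.6375)
T_A = V + ((C−V)·d_A)·d_A = V + 2.5467·d_A = (-10.9610,20.1159)
T_B = V + ((C−V)·d_B)·d_B = V + 2.5467·d_B = (-12.0387,15.3331)
sweep = 180° − θ = 31.4635°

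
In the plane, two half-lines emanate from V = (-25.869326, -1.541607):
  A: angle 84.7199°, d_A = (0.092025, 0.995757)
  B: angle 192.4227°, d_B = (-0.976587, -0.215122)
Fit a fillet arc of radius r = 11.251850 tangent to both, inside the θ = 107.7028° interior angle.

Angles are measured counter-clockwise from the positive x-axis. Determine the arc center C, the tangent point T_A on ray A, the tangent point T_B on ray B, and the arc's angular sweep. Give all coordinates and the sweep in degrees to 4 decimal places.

bisector direction at 138.5713° = (-0.749780,0.661688)
center distance |VC| = r/sin(θ/2) = 11.251850/sin(53.8514°) = 13.934355
C = V + |VC|·bis = (-36.3170,7.6786)
T_A = V + ((C−V)·d_A)·d_A = V + 8.2196·d_A = (-25.1129,6.6431)
T_B = V + ((C−V)·d_B)·d_B = V + 8.2196·d_B = (-33.8965,-3.3098)
sweep = 180° − θ = 72.2972°

center=(-36.3170,7.6786) T_A=(-25.1129,6.6431) T_B=(-33.8965,-3.3098) sweep=72.2972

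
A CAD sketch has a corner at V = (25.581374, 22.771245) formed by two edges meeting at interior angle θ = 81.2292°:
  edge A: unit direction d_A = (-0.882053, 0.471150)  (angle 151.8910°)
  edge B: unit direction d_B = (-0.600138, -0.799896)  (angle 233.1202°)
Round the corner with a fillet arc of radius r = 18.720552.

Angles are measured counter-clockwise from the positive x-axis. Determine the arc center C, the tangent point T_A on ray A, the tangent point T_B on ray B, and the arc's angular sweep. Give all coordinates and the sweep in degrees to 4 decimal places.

bisector direction at 192.5056° = (-0.976275,-0.216535)
center distance |VC| = r/sin(θ/2) = 18.720552/sin(40.6146°) = 28.758036
C = V + |VC|·bis = (-2.4944,16.5441)
T_A = V + ((C−V)·d_A)·d_A = V + 21.8304·d_A = (6.3258,33.0566)
T_B = V + ((C−V)·d_B)·d_B = V + 21.8304·d_B = (12.4801,5.3092)
sweep = 180° − θ = 98.7708°

center=(-2.4944,16.5441) T_A=(6.3258,33.0566) T_B=(12.4801,5.3092) sweep=98.7708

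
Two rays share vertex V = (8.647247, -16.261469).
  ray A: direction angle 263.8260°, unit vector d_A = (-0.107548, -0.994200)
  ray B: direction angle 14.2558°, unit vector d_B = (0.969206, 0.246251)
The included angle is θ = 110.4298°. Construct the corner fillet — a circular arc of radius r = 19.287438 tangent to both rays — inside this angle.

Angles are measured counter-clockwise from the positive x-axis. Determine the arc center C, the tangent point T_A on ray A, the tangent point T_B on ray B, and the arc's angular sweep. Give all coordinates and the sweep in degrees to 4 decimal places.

center=(26.3819,-31.6558) T_A=(7.2064,-29.5814) T_B=(21.6324,-12.9623) sweep=69.5702

bisector direction at 319.0409° = (0.755178,-0.655520)
center distance |VC| = r/sin(θ/2) = 19.287438/sin(55.2149°) = 23.484104
C = V + |VC|·bis = (26.3819,-31.6558)
T_A = V + ((C−V)·d_A)·d_A = V + 13.3977·d_A = (7.2064,-29.5814)
T_B = V + ((C−V)·d_B)·d_B = V + 13.3977·d_B = (21.6324,-12.9623)
sweep = 180° − θ = 69.5702°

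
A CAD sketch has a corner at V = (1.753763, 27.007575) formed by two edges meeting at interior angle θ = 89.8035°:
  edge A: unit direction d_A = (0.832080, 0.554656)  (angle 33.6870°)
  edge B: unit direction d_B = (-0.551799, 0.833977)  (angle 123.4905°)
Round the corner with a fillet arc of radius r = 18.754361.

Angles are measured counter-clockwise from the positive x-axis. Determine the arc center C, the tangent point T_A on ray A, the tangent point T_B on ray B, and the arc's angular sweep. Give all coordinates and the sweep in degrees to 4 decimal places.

bisector direction at 78.5887° = (0.197850,0.980232)
center distance |VC| = r/sin(θ/2) = 18.754361/sin(44.9017°) = 26.568270
C = V + |VC|·bis = (7.0103,53.0507)
T_A = V + ((C−V)·d_A)·d_A = V + 18.8188·d_A = (17.4125,37.4455)
T_B = V + ((C−V)·d_B)·d_B = V + 18.8188·d_B = (-8.6304,42.7020)
sweep = 180° − θ = 90.1965°

center=(7.0103,53.0507) T_A=(17.4125,37.4455) T_B=(-8.6304,42.7020) sweep=90.1965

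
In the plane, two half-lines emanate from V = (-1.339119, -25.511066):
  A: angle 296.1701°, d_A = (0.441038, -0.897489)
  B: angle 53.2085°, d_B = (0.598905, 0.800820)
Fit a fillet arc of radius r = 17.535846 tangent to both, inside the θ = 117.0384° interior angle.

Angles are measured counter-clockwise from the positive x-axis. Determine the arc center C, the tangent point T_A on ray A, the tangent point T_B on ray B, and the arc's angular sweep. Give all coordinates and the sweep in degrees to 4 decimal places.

bisector direction at 354.6893° = (0.995707,-0.092557)
center distance |VC| = r/sin(θ/2) = 17.535846/sin(58.5192°) = 20.562305
C = V + |VC|·bis = (19.1349,-27.4142)
T_A = V + ((C−V)·d_A)·d_A = V + 10.7379·d_A = (3.3967,-35.1482)
T_B = V + ((C−V)·d_B)·d_B = V + 10.7379·d_B = (5.0919,-16.9119)
sweep = 180° − θ = 62.9616°

center=(19.1349,-27.4142) T_A=(3.3967,-35.1482) T_B=(5.0919,-16.9119) sweep=62.9616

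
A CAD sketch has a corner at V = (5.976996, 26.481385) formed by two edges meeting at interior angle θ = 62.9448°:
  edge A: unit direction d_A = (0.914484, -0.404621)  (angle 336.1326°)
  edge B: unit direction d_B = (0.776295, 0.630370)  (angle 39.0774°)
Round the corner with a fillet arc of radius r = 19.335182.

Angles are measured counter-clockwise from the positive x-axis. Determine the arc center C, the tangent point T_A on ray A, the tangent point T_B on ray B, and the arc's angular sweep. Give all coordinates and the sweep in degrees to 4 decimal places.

bisector direction at 7.6050° = (0.991204,0.132343)
center distance |VC| = r/sin(θ/2) = 19.335182/sin(31.4724°) = 37.034351
C = V + |VC|·bis = (42.6856,31.3826)
T_A = V + ((C−V)·d_A)·d_A = V + 31.5863·d_A = (34.8622,13.7009)
T_B = V + ((C−V)·d_B)·d_B = V + 31.5863·d_B = (30.4973,46.3924)
sweep = 180° − θ = 117.0552°

center=(42.6856,31.3826) T_A=(34.8622,13.7009) T_B=(30.4973,46.3924) sweep=117.0552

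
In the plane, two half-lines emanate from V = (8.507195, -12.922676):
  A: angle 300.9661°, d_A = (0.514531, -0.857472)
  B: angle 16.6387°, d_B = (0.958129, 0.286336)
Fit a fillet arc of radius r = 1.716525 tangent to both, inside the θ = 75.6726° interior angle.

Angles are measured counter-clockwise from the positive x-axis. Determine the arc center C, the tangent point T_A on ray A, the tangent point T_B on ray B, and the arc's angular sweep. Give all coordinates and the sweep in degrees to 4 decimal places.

bisector direction at 338.8024° = (0.932339,-0.361586)
center distance |VC| = r/sin(θ/2) = 1.716525/sin(37.8363°) = 2.798344
C = V + |VC|·bis = (11.1162,-13.9345)
T_A = V + ((C−V)·d_A)·d_A = V + 2.2100·d_A = (9.6443,-14.8177)
T_B = V + ((C−V)·d_B)·d_B = V + 2.2100·d_B = (10.6247,-12.2899)
sweep = 180° − θ = 104.3274°

center=(11.1162,-13.9345) T_A=(9.6443,-14.8177) T_B=(10.6247,-12.2899) sweep=104.3274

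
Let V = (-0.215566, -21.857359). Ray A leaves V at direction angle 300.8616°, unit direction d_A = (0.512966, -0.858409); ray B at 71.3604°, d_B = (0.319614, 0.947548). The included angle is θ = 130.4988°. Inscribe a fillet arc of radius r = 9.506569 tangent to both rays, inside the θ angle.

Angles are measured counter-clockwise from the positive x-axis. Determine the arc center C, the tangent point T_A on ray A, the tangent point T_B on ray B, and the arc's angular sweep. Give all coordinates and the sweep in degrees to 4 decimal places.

center=(10.1931,-20.7430) T_A=(2.0326,-25.6195) T_B=(1.1852,-17.7045) sweep=49.5012

bisector direction at 6.1110° = (0.994318,0.106455)
center distance |VC| = r/sin(θ/2) = 9.506569/sin(65.2494°) = 10.468190
C = V + |VC|·bis = (10.1931,-20.7430)
T_A = V + ((C−V)·d_A)·d_A = V + 4.3827·d_A = (2.0326,-25.6195)
T_B = V + ((C−V)·d_B)·d_B = V + 4.3827·d_B = (1.1852,-17.7045)
sweep = 180° − θ = 49.5012°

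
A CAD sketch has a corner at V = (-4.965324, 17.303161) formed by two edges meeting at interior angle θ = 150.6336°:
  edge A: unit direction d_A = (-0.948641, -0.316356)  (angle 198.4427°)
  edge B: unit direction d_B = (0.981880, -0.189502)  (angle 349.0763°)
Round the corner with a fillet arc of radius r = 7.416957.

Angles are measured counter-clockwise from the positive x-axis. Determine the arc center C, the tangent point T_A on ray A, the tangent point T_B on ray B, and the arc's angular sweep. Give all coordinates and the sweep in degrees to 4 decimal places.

bisector direction at 273.7595° = (0.065569,-0.997848)
center distance |VC| = r/sin(θ/2) = 7.416957/sin(75.3168°) = 7.667357
C = V + |VC|·bis = (-4.4626,9.6523)
T_A = V + ((C−V)·d_A)·d_A = V + 1.9435·d_A = (-6.8090,16.6883)
T_B = V + ((C−V)·d_B)·d_B = V + 1.9435·d_B = (-3.0571,16.9349)
sweep = 180° − θ = 29.3664°

center=(-4.4626,9.6523) T_A=(-6.8090,16.6883) T_B=(-3.0571,16.9349) sweep=29.3664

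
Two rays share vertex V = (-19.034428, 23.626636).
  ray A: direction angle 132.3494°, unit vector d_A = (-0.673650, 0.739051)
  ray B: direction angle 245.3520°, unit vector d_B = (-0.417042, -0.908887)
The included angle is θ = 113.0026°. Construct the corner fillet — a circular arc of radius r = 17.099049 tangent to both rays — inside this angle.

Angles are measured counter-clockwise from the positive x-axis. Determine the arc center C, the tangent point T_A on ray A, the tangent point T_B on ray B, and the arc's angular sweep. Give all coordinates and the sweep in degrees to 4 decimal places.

center=(-39.2952,20.4717) T_A=(-26.6582,31.9905) T_B=(-23.7541,13.3407) sweep=66.9974

bisector direction at 188.8507° = (-0.988093,-0.153860)
center distance |VC| = r/sin(θ/2) = 17.099049/sin(56.5013°) = 20.504956
C = V + |VC|·bis = (-39.2952,20.4717)
T_A = V + ((C−V)·d_A)·d_A = V + 11.3171·d_A = (-26.6582,31.9905)
T_B = V + ((C−V)·d_B)·d_B = V + 11.3171·d_B = (-23.7541,13.3407)
sweep = 180° − θ = 66.9974°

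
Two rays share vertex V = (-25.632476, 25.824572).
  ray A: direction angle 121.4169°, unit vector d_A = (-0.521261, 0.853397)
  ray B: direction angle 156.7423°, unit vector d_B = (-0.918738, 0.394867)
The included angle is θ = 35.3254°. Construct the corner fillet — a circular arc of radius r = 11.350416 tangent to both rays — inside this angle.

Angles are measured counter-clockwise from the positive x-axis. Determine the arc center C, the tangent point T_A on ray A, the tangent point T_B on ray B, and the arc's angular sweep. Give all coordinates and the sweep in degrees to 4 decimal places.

bisector direction at 139.0796° = (-0.755620,0.655010)
center distance |VC| = r/sin(θ/2) = 11.350416/sin(17.6627°) = 37.409153
C = V + |VC|·bis = (-53.8996,50.3279)
T_A = V + ((C−V)·d_A)·d_A = V + 35.6457·d_A = (-44.2132,56.2445)
T_B = V + ((C−V)·d_B)·d_B = V + 35.6457·d_B = (-58.3815,39.8999)
sweep = 180° − θ = 144.6746°

center=(-53.8996,50.3279) T_A=(-44.2132,56.2445) T_B=(-58.3815,39.8999) sweep=144.6746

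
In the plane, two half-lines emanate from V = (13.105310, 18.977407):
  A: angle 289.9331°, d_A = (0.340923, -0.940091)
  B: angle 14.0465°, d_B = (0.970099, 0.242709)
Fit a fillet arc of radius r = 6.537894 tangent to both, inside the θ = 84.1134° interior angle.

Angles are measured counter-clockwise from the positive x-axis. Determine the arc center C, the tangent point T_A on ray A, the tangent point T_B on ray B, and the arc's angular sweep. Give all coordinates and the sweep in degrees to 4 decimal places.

center=(21.7221,14.3938) T_A=(15.5759,12.1649) T_B=(20.1353,20.7362) sweep=95.8866

bisector direction at 331.9898° = (0.882864,-0.469629)
center distance |VC| = r/sin(θ/2) = 6.537894/sin(42.0567°) = 9.760007
C = V + |VC|·bis = (21.7221,14.3938)
T_A = V + ((C−V)·d_A)·d_A = V + 7.2466·d_A = (15.5759,12.1649)
T_B = V + ((C−V)·d_B)·d_B = V + 7.2466·d_B = (20.1353,20.7362)
sweep = 180° − θ = 95.8866°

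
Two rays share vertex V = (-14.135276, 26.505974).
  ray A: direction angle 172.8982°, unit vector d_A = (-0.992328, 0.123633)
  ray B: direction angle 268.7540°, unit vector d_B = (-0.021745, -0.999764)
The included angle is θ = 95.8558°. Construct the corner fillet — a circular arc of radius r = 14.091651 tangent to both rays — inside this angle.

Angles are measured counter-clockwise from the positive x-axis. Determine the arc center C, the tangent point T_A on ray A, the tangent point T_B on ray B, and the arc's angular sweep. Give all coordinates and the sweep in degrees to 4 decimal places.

bisector direction at 220.8261° = (-0.756697,-0.653765)
center distance |VC| = r/sin(θ/2) = 14.091651/sin(47.9279°) = 18.983711
C = V + |VC|·bis = (-28.5002,14.0951)
T_A = V + ((C−V)·d_A)·d_A = V + 12.7203·d_A = (-26.7580,28.0786)
T_B = V + ((C−V)·d_B)·d_B = V + 12.7203·d_B = (-14.4119,13.7887)
sweep = 180° − θ = 84.1442°

center=(-28.5002,14.0951) T_A=(-26.7580,28.0786) T_B=(-14.4119,13.7887) sweep=84.1442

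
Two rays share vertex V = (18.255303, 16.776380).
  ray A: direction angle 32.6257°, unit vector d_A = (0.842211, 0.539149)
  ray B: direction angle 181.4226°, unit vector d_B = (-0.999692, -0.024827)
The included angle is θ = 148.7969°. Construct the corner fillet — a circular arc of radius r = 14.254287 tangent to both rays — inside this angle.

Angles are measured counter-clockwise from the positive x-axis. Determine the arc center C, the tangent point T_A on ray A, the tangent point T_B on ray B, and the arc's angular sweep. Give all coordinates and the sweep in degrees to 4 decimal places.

bisector direction at 107.0241° = (-0.292775,0.956181)
center distance |VC| = r/sin(θ/2) = 14.254287/sin(74.3984°) = 14.799573
C = V + |VC|·bis = (13.9224,30.9275)
T_A = V + ((C−V)·d_A)·d_A = V + 3.9803·d_A = (21.6075,18.9223)
T_B = V + ((C−V)·d_B)·d_B = V + 3.9803·d_B = (14.2762,16.6776)
sweep = 180° − θ = 31.2031°

center=(13.9224,30.9275) T_A=(21.6075,18.9223) T_B=(14.2762,16.6776) sweep=31.2031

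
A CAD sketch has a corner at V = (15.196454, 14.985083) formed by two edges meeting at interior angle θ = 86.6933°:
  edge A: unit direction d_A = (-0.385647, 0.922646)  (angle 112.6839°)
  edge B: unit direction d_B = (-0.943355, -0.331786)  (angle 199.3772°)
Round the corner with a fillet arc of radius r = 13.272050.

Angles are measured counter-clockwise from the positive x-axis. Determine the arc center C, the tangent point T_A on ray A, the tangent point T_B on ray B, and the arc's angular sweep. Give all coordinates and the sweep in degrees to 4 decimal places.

center=(-2.4715,22.8401) T_A=(9.7739,27.9584) T_B=(1.9319,10.3198) sweep=93.3067

bisector direction at 156.0306° = (-0.913762,0.406249)
center distance |VC| = r/sin(θ/2) = 13.272050/sin(43.3466°) = 19.335436
C = V + |VC|·bis = (-2.4715,22.8401)
T_A = V + ((C−V)·d_A)·d_A = V + 14.0610·d_A = (9.7739,27.9584)
T_B = V + ((C−V)·d_B)·d_B = V + 14.0610·d_B = (1.9319,10.3198)
sweep = 180° − θ = 93.3067°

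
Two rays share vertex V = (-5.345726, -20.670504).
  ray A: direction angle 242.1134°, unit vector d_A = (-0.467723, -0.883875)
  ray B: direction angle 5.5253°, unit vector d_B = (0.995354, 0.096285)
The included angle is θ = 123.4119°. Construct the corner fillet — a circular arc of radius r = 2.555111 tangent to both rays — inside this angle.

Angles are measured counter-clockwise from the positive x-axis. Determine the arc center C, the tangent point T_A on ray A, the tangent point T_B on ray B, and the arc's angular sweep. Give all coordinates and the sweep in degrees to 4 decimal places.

bisector direction at 303.8193° = (0.556576,-0.830797)
center distance |VC| = r/sin(θ/2) = 2.555111/sin(61.7060°) = 2.901799
C = V + |VC|·bis = (-3.7307,-23.0813)
T_A = V + ((C−V)·d_A)·d_A = V + 1.3754·d_A = (-5.9891,-21.8862)
T_B = V + ((C−V)·d_B)·d_B = V + 1.3754·d_B = (-3.9767,-20.5381)
sweep = 180° − θ = 56.5881°

center=(-3.7307,-23.0813) T_A=(-5.9891,-21.8862) T_B=(-3.9767,-20.5381) sweep=56.5881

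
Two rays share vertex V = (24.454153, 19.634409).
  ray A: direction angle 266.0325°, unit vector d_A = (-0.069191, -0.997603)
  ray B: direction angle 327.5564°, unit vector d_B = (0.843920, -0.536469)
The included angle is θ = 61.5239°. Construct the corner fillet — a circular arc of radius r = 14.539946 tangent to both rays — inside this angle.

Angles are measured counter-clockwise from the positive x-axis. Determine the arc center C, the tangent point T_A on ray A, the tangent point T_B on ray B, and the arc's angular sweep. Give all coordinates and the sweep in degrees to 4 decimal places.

center=(37.2691,-5.7409) T_A=(22.7640,-4.7349) T_B=(45.0693,6.5296) sweep=118.4761

bisector direction at 296.7945° = (0.450791,-0.892629)
center distance |VC| = r/sin(θ/2) = 14.539946/sin(30.7619°) = 28.427630
C = V + |VC|·bis = (37.2691,-5.7409)
T_A = V + ((C−V)·d_A)·d_A = V + 24.4279·d_A = (22.7640,-4.7349)
T_B = V + ((C−V)·d_B)·d_B = V + 24.4279·d_B = (45.0693,6.5296)
sweep = 180° − θ = 118.4761°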